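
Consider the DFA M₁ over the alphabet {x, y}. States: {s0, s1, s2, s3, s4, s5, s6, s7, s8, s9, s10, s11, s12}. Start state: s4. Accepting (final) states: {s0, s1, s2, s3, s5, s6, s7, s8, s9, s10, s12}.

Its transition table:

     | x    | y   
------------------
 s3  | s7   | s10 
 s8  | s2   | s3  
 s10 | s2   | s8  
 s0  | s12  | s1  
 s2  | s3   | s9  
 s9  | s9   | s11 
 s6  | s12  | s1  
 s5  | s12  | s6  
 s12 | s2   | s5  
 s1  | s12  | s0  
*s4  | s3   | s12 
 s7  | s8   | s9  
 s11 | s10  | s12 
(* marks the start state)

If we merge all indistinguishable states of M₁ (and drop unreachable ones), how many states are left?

Initial partition by acceptance: {s0,s1,s2,s3,s5,s6,s7,s8,s9,s10,s12} | {s4,s11}.
Refine {s0,s1,s2,s3,s5,s6,s7,s8,s9,s10,s12} on symbol y: members go to different blocks, giving {s0,s1,s2,s3,s5,s6,s7,s8,s10,s12} and {s9}.
Split {s0,s1,s2,s3,s5,s6,s7,s8,s10,s12} by δ(·,y) → {s0,s1,s3,s5,s6,s8,s10,s12} and {s2,s7}.
Refine {s0,s1,s3,s5,s6,s8,s10,s12} on symbol x: members go to different blocks, giving {s0,s1,s5,s6} and {s3,s8,s10,s12}.
Refine {s3,s8,s10,s12} on symbol y: members go to different blocks, giving {s3,s8,s10} and {s12}.
Stable partition: {s0,s1,s5,s6} | {s4,s11} | {s9} | {s2,s7} | {s3,s8,s10} | {s12} — 6 equivalence classes.

6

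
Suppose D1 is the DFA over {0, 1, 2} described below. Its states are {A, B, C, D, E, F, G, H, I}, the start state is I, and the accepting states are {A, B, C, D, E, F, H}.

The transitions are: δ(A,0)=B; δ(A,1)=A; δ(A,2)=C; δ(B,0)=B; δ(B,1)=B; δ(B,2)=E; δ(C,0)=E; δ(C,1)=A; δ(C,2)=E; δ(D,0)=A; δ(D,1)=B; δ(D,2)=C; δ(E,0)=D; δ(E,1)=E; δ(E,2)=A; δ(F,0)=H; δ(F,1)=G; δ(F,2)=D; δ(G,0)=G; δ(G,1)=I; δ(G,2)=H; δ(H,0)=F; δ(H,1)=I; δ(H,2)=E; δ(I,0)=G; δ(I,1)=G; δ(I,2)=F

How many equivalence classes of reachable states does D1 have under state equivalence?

3

Start with accepting vs non-accepting: {A,B,C,D,E,F,H} | {G,I}.
On input 1, block {A,B,C,D,E,F,H} splits into {A,B,C,D,E} and {F,H}.
Stable partition: {A,B,C,D,E} | {G,I} | {F,H} — 3 equivalence classes.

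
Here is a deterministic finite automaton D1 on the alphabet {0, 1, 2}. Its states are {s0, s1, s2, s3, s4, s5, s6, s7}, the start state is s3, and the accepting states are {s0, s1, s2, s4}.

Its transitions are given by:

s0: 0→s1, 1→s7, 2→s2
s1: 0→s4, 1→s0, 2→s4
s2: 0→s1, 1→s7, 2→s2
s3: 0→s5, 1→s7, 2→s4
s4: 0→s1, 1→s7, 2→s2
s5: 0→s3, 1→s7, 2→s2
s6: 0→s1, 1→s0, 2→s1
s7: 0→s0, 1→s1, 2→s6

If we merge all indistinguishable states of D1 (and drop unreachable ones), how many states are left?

Initial partition by acceptance: {s0,s1,s2,s4} | {s3,s5,s6,s7}.
On input 1, block {s0,s1,s2,s4} splits into {s0,s2,s4} and {s1}.
On input 0, block {s3,s5,s6,s7} splits into {s3,s5} and {s6} and {s7}.
Stable partition: {s0,s2,s4} | {s3,s5} | {s1} | {s6} | {s7} — 5 equivalence classes.

5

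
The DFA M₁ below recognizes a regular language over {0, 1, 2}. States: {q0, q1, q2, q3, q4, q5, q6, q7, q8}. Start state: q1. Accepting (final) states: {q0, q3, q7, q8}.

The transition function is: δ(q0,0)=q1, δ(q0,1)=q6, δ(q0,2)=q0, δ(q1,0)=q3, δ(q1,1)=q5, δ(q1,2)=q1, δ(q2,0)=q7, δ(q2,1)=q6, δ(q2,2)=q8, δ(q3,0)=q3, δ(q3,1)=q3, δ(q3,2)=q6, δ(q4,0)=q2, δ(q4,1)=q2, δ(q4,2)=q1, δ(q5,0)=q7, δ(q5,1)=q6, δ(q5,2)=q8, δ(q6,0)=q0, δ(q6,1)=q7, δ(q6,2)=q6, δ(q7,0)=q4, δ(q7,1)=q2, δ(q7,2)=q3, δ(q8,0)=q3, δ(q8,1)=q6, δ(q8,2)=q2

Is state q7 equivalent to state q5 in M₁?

No

Initial partition by acceptance: {q0,q3,q7,q8} | {q1,q2,q4,q5,q6}.
Refine {q0,q3,q7,q8} on symbol 0: members go to different blocks, giving {q0,q7} and {q3,q8}.
Refine {q0,q7} on symbol 2: members go to different blocks, giving {q0} and {q7}.
Refine {q1,q2,q4,q5,q6} on symbol 0: members go to different blocks, giving {q2,q5} and {q1} and {q4} and {q6}.
On input 1, block {q3,q8} splits into {q3} and {q8}.
Stable partition: {q0} | {q2,q5} | {q3} | {q7} | {q1} | {q4} | {q6} | {q8} — 8 equivalence classes.
q7 and q5 end up in different blocks, so they are distinguishable. For instance, the string 'ε' is accepted from only q7.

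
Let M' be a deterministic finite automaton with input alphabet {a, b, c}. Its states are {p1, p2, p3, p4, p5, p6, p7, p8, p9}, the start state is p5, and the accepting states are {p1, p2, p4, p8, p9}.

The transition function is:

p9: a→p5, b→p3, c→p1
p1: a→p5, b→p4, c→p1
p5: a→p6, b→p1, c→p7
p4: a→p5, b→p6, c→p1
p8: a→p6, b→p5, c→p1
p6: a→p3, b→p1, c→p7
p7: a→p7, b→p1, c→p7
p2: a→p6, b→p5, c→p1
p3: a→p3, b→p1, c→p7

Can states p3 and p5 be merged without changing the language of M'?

First remove the unreachable states {p2,p8,p9}; 6 states remain.
P0 = {p1,p4} | {p3,p5,p6,p7}.
On input b, block {p1,p4} splits into {p1} and {p4}.
No further refinement is possible. Final partition (3 blocks): {p1} | {p3,p5,p6,p7} | {p4}.
p3 and p5 lie in the same block of the stable partition, so they are equivalent — no string distinguishes them.

Yes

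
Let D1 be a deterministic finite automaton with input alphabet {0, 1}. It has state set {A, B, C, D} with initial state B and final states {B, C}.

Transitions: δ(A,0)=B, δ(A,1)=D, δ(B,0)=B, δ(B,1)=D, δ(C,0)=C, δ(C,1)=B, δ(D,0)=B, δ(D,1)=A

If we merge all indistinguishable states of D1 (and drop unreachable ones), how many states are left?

2

First remove the unreachable states {C}; 3 states remain.
P0 = {B} | {A,D}.
No further refinement is possible. Final partition (2 blocks): {B} | {A,D}.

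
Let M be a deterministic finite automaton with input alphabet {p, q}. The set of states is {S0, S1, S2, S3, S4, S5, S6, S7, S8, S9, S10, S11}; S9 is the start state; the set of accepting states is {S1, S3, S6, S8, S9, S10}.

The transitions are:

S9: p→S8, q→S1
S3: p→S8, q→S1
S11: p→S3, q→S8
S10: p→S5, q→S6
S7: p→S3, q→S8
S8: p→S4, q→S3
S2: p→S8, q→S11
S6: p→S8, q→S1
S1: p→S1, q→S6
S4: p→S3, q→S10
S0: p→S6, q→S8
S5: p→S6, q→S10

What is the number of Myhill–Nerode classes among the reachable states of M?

4

First remove the unreachable states {S0,S2,S7,S11}; 8 states remain.
Start with accepting vs non-accepting: {S1,S3,S6,S8,S9,S10} | {S4,S5}.
Split {S1,S3,S6,S8,S9,S10} by δ(·,p) → {S1,S3,S6,S9} and {S8,S10}.
Refine {S1,S3,S6,S9} on symbol p: members go to different blocks, giving {S3,S6,S9} and {S1}.
No further refinement is possible. Final partition (4 blocks): {S3,S6,S9} | {S4,S5} | {S8,S10} | {S1}.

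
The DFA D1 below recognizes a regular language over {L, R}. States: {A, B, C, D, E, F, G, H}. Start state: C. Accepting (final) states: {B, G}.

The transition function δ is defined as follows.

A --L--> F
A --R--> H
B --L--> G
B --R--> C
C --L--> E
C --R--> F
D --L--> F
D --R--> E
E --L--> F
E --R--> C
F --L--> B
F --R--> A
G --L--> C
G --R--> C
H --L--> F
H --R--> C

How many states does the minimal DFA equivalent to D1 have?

6

States {D} cannot be reached from the start state, so discard them.
P0 = {B,G} | {A,C,E,F,H}.
Refine {B,G} on symbol L: members go to different blocks, giving {B} and {G}.
Split {A,C,E,F,H} by δ(·,L) → {A,C,E,H} and {F}.
Refine {A,C,E,H} on symbol L: members go to different blocks, giving {A,E,H} and {C}.
On input R, block {A,E,H} splits into {E,H} and {A}.
Stable partition: {B} | {E,H} | {G} | {F} | {C} | {A} — 6 equivalence classes.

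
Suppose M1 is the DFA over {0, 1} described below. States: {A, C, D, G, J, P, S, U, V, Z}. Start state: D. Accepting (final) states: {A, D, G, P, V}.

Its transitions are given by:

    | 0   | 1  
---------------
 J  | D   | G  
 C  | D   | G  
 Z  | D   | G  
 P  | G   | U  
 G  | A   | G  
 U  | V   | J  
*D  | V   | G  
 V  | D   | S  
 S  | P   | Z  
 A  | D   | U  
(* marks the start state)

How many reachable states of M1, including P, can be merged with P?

3

States {C} cannot be reached from the start state, so discard them.
Start with accepting vs non-accepting: {A,D,G,P,V} | {J,S,U,Z}.
On input 1, block {A,D,G,P,V} splits into {A,P,V} and {D,G}.
Refine {J,S,U,Z} on symbol 0: members go to different blocks, giving {S,U} and {J,Z}.
The partition is now stable with 4 blocks: {A,P,V} | {S,U} | {D,G} | {J,Z}.
State P belongs to the block {A,P,V}, which has 3 states.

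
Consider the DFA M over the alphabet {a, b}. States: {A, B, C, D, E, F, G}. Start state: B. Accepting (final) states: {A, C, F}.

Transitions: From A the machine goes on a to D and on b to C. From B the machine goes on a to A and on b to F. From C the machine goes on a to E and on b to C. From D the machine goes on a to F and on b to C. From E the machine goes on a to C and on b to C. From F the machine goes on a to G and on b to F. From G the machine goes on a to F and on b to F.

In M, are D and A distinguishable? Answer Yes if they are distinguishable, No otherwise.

Yes

Initial partition by acceptance: {A,C,F} | {B,D,E,G}.
No further refinement is possible. Final partition (2 blocks): {A,C,F} | {B,D,E,G}.
D and A end up in different blocks, so they are distinguishable. For instance, the string 'ε' is accepted from only A.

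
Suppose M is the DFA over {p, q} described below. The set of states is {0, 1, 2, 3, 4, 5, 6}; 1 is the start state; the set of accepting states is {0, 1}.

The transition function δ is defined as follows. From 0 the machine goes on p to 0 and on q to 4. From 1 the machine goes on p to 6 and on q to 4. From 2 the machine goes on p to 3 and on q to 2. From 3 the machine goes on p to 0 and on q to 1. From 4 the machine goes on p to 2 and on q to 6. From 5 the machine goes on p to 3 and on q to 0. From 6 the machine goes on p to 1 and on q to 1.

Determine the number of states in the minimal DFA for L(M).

6

Reachable states from the start: {0,1,2,3,4,6}. Unreachable: {5} — drop them.
Start with accepting vs non-accepting: {0,1} | {2,3,4,6}.
Split {0,1} by δ(·,p) → {0} and {1}.
Split {2,3,4,6} by δ(·,p) → {2,4} and {3} and {6}.
Refine {2,4} on symbol p: members go to different blocks, giving {2} and {4}.
Stable partition: {0} | {2} | {1} | {3} | {6} | {4} — 6 equivalence classes.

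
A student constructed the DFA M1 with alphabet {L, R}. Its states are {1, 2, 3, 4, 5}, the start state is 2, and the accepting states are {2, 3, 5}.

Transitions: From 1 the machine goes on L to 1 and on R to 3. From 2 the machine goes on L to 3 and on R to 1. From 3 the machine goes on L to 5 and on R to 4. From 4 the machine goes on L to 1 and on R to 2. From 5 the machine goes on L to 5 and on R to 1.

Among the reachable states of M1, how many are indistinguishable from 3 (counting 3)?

Every state is reachable, so we keep all 5.
Initial partition by acceptance: {2,3,5} | {1,4}.
The partition is now stable with 2 blocks: {2,3,5} | {1,4}.
State 3 belongs to the block {2,3,5}, which has 3 states.

3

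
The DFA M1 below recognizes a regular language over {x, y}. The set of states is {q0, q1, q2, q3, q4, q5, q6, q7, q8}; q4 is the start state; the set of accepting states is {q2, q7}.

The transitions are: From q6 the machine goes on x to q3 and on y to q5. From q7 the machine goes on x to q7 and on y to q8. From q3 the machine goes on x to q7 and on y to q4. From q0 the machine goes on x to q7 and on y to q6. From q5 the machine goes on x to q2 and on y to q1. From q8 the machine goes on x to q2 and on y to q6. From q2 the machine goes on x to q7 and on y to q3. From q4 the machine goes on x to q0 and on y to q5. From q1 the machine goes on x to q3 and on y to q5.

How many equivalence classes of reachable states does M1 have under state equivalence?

Every state is reachable, so we keep all 9.
P0 = {q2,q7} | {q0,q1,q3,q4,q5,q6,q8}.
Refine {q0,q1,q3,q4,q5,q6,q8} on symbol x: members go to different blocks, giving {q0,q3,q5,q8} and {q1,q4,q6}.
Stable partition: {q2,q7} | {q0,q3,q5,q8} | {q1,q4,q6} — 3 equivalence classes.

3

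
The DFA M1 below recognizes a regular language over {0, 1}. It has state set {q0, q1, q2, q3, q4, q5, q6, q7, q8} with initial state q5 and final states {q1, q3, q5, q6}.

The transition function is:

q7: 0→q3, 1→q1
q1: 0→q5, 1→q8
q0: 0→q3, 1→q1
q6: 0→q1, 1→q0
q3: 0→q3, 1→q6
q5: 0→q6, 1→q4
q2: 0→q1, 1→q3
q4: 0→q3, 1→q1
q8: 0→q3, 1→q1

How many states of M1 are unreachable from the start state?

2

Starting at q5 and following transitions, the reachable set is {q0, q1, q3, q4, q5, q6, q8}. That leaves q2, q7 unreachable — 2 in total.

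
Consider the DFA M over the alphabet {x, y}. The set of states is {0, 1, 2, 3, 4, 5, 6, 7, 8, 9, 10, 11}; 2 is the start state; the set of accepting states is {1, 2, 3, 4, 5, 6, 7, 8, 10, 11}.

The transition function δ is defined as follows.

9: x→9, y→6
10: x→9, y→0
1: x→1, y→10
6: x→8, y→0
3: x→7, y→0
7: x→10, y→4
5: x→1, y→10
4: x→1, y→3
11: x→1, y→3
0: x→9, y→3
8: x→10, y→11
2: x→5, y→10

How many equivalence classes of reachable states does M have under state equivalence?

6

Initial partition by acceptance: {1,2,3,4,5,6,7,8,10,11} | {0,9}.
On input x, block {1,2,3,4,5,6,7,8,10,11} splits into {1,2,3,4,5,6,7,8,11} and {10}.
On input x, block {1,2,3,4,5,6,7,8,11} splits into {1,2,3,4,5,6,11} and {7,8}.
Refine {1,2,3,4,5,6,11} on symbol x: members go to different blocks, giving {1,2,4,5,11} and {3,6}.
On input y, block {1,2,4,5,11} splits into {1,2,5} and {4,11}.
The partition is now stable with 6 blocks: {1,2,5} | {0,9} | {10} | {7,8} | {3,6} | {4,11}.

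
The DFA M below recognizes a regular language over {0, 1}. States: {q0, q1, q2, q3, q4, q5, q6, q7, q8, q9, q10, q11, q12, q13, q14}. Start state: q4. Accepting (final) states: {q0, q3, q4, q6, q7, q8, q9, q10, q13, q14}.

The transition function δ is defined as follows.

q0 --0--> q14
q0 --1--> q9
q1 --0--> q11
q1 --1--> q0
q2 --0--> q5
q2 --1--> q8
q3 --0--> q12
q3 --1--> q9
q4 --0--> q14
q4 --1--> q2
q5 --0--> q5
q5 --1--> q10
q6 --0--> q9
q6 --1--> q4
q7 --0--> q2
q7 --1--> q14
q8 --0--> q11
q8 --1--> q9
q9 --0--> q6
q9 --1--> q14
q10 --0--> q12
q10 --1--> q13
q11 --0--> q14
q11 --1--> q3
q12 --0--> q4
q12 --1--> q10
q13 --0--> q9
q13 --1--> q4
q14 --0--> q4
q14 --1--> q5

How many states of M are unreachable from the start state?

BFS from q4 reaches {q2, q3, q4, q5, q6, q8, q9, q10, q11, q12, q13, q14}; the 3 state(s) q0, q1, q7 are never visited.

3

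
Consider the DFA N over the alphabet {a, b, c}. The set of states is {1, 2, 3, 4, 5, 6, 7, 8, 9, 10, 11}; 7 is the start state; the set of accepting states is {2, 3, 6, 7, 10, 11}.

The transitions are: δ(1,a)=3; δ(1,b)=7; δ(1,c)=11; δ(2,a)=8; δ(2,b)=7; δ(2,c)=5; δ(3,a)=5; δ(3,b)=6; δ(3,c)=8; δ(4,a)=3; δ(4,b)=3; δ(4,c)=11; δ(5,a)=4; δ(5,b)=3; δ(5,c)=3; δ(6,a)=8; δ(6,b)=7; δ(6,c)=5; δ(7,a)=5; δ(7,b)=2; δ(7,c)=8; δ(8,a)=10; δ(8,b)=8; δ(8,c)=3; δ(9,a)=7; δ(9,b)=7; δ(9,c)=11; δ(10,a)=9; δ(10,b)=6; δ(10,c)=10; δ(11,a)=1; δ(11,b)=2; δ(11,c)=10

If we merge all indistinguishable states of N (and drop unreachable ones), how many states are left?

6

Every state is reachable, so we keep all 11.
Start with accepting vs non-accepting: {2,3,6,7,10,11} | {1,4,5,8,9}.
On input c, block {2,3,6,7,10,11} splits into {2,3,6,7} and {10,11}.
On input a, block {1,4,5,8,9} splits into {1,4,9} and {5} and {8}.
Refine {2,3,6,7} on symbol a: members go to different blocks, giving {2,6} and {3,7}.
The partition is now stable with 6 blocks: {2,6} | {1,4,9} | {10,11} | {5} | {8} | {3,7}.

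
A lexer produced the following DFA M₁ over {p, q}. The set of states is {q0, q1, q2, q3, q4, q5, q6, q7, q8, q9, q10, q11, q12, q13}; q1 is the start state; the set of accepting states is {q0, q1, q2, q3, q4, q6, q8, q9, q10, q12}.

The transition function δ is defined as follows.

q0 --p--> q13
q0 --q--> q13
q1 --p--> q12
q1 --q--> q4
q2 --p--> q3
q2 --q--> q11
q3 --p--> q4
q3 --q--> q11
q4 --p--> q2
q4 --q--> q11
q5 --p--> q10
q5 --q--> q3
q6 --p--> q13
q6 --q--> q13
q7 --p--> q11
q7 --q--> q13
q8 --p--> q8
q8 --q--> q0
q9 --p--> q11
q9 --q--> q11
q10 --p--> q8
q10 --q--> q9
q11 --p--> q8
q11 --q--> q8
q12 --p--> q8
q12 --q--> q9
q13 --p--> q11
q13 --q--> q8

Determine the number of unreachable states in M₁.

BFS from q1 reaches {q0, q1, q2, q3, q4, q8, q9, q11, q12, q13}; the 4 state(s) q5, q6, q7, q10 are never visited.

4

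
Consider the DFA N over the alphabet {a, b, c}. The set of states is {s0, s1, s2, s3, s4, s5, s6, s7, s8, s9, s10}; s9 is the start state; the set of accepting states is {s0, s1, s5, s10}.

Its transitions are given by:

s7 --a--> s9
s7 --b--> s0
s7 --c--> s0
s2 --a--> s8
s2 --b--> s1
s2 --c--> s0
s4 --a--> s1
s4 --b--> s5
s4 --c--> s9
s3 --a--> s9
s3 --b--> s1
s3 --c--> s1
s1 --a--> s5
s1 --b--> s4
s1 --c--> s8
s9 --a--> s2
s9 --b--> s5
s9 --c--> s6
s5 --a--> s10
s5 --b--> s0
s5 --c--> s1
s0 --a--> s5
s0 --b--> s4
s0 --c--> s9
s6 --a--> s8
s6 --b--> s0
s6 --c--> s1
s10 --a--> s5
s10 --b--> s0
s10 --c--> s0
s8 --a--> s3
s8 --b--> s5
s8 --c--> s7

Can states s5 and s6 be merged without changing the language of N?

Initial partition by acceptance: {s0,s1,s5,s10} | {s2,s3,s4,s6,s7,s8,s9}.
Refine {s0,s1,s5,s10} on symbol b: members go to different blocks, giving {s0,s1} and {s5,s10}.
Refine {s2,s3,s4,s6,s7,s8,s9} on symbol a: members go to different blocks, giving {s2,s3,s6,s7,s8,s9} and {s4}.
On input b, block {s2,s3,s6,s7,s8,s9} splits into {s2,s3,s6,s7} and {s8,s9}.
No further refinement is possible. Final partition (5 blocks): {s0,s1} | {s2,s3,s6,s7} | {s5,s10} | {s4} | {s8,s9}.
s5 and s6 end up in different blocks, so they are distinguishable. For instance, the string 'ε' is accepted from only s5.

No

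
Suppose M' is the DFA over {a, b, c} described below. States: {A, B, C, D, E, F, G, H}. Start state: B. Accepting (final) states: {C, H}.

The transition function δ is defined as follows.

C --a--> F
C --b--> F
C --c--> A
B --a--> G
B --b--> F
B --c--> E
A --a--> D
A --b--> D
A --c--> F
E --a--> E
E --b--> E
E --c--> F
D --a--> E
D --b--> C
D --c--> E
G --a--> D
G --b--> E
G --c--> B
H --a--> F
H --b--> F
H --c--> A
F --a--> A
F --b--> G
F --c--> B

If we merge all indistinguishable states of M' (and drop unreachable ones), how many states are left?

First remove the unreachable states {H}; 7 states remain.
Start with accepting vs non-accepting: {C} | {A,B,D,E,F,G}.
On input b, block {A,B,D,E,F,G} splits into {A,B,E,F,G} and {D}.
Split {A,B,E,F,G} by δ(·,a) → {B,E,F} and {A,G}.
Refine {B,E,F} on symbol a: members go to different blocks, giving {B,F} and {E}.
Split {B,F} by δ(·,b) → {B} and {F}.
Split {A,G} by δ(·,b) → {A} and {G}.
The partition is now stable with 7 blocks: {C} | {B} | {D} | {A} | {E} | {F} | {G}.

7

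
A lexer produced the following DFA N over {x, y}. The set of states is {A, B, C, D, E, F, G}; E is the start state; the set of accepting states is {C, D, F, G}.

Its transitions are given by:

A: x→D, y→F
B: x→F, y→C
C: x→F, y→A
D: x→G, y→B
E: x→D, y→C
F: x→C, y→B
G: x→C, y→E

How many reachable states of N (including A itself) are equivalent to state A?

P0 = {C,D,F,G} | {A,B,E}.
Stable partition: {C,D,F,G} | {A,B,E} — 2 equivalence classes.
The equivalence class containing A is {A,B,E}, of size 3.

3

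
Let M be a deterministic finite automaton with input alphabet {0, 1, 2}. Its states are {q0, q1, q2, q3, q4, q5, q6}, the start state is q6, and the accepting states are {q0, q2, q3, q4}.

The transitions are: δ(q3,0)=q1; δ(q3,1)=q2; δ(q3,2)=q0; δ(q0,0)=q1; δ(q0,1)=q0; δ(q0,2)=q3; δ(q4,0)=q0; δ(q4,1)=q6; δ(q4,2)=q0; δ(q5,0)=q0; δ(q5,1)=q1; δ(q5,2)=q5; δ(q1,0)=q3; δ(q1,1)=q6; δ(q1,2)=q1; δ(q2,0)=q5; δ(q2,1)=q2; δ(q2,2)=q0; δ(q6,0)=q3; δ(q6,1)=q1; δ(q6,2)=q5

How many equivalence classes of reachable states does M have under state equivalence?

2

First remove the unreachable states {q4}; 6 states remain.
P0 = {q0,q2,q3} | {q1,q5,q6}.
Stable partition: {q0,q2,q3} | {q1,q5,q6} — 2 equivalence classes.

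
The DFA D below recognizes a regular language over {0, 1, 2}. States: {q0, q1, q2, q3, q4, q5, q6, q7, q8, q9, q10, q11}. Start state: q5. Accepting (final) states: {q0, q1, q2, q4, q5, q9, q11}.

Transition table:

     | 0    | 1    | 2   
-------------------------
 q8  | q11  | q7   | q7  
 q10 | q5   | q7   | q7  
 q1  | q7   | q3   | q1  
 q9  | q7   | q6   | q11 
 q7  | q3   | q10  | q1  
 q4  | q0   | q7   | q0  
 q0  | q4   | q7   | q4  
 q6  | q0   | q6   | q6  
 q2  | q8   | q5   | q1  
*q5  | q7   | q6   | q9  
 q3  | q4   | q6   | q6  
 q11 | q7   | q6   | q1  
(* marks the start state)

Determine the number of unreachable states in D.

2

No path from q5 leads to q2, q8; the other 10 states are all reachable.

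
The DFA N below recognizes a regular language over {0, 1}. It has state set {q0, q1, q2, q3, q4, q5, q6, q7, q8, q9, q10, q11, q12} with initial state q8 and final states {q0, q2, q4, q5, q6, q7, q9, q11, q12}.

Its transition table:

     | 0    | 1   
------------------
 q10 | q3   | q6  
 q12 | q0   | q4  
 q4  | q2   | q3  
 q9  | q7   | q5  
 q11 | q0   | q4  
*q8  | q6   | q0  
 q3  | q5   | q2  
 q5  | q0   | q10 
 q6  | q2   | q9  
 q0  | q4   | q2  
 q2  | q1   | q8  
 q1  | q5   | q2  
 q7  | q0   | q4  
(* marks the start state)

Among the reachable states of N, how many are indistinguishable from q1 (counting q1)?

2

First remove the unreachable states {q11,q12}; 11 states remain.
Start with accepting vs non-accepting: {q0,q2,q4,q5,q6,q7,q9} | {q1,q3,q8,q10}.
Split {q0,q2,q4,q5,q6,q7,q9} by δ(·,0) → {q0,q4,q5,q6,q7,q9} and {q2}.
Refine {q0,q4,q5,q6,q7,q9} on symbol 0: members go to different blocks, giving {q0,q5,q7,q9} and {q4,q6}.
Refine {q0,q5,q7,q9} on symbol 0: members go to different blocks, giving {q5,q7,q9} and {q0}.
Split {q5,q7,q9} by δ(·,0) → {q5,q7} and {q9}.
Split {q5,q7} by δ(·,1) → {q5} and {q7}.
On input 0, block {q1,q3,q8,q10} splits into {q1,q3} and {q8} and {q10}.
Split {q4,q6} by δ(·,1) → {q4} and {q6}.
Stable partition: {q5} | {q1,q3} | {q2} | {q4} | {q0} | {q9} | {q7} | {q8} | {q10} | {q6} — 10 equivalence classes.
State q1 belongs to the block {q1,q3}, which has 2 states.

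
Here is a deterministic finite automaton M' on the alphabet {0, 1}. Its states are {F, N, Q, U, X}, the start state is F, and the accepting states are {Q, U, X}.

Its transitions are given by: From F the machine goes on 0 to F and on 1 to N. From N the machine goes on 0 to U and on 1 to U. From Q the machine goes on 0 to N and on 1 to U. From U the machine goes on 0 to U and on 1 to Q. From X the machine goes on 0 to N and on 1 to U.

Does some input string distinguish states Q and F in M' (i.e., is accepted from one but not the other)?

Reachable states from the start: {F,N,Q,U}. Unreachable: {X} — drop them.
Start with accepting vs non-accepting: {Q,U} | {F,N}.
Refine {Q,U} on symbol 0: members go to different blocks, giving {U} and {Q}.
Refine {F,N} on symbol 0: members go to different blocks, giving {N} and {F}.
No further refinement is possible. Final partition (4 blocks): {U} | {N} | {Q} | {F}.
Q and F end up in different blocks, so they are distinguishable. For instance, the string 'ε' is accepted from only Q.

Yes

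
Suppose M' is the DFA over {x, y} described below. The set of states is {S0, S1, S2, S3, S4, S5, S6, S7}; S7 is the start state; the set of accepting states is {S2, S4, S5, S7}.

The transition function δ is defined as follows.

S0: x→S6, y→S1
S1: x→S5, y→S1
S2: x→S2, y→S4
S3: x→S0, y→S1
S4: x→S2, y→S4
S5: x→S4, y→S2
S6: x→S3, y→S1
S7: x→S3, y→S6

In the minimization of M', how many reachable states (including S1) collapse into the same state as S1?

1

P0 = {S2,S4,S5,S7} | {S0,S1,S3,S6}.
On input x, block {S2,S4,S5,S7} splits into {S2,S4,S5} and {S7}.
On input x, block {S0,S1,S3,S6} splits into {S0,S3,S6} and {S1}.
The partition is now stable with 4 blocks: {S2,S4,S5} | {S0,S3,S6} | {S7} | {S1}.
State S1 belongs to the block {S1}, which has 1 states.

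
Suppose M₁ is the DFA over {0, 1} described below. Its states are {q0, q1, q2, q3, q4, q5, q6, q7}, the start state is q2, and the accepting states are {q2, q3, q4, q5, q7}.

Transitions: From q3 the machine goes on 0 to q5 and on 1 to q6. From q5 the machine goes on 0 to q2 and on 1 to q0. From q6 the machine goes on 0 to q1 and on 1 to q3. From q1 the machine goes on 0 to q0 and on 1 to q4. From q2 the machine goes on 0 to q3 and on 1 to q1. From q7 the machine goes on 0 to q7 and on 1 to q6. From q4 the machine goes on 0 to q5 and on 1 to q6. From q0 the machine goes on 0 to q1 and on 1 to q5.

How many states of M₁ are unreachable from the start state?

No path from q2 leads to q7; the other 7 states are all reachable.

1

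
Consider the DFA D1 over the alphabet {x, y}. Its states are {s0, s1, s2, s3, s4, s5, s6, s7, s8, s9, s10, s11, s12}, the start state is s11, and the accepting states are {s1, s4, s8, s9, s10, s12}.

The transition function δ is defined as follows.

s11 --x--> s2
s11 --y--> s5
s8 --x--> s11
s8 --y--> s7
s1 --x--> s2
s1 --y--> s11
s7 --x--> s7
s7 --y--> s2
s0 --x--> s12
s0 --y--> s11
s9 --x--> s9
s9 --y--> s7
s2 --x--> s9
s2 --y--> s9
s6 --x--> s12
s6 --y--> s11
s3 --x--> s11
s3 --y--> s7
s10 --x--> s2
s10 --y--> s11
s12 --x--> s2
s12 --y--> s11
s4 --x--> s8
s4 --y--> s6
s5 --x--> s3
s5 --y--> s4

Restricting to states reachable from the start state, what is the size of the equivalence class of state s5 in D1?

First remove the unreachable states {s0,s1,s10}; 10 states remain.
Start with accepting vs non-accepting: {s4,s8,s9,s12} | {s2,s3,s5,s6,s7,s11}.
Split {s4,s8,s9,s12} by δ(·,x) → {s4,s9} and {s8,s12}.
On input x, block {s4,s9} splits into {s4} and {s9}.
On input x, block {s2,s3,s5,s6,s7,s11} splits into {s3,s5,s7,s11} and {s2} and {s6}.
On input x, block {s3,s5,s7,s11} splits into {s3,s5,s7} and {s11}.
Refine {s3,s5,s7} on symbol x: members go to different blocks, giving {s5,s7} and {s3}.
Refine {s5,s7} on symbol x: members go to different blocks, giving {s5} and {s7}.
On input x, block {s8,s12} splits into {s8} and {s12}.
The partition is now stable with 10 blocks: {s4} | {s5} | {s8} | {s9} | {s2} | {s6} | {s11} | {s3} | {s7} | {s12}.
State s5 belongs to the block {s5}, which has 1 states.

1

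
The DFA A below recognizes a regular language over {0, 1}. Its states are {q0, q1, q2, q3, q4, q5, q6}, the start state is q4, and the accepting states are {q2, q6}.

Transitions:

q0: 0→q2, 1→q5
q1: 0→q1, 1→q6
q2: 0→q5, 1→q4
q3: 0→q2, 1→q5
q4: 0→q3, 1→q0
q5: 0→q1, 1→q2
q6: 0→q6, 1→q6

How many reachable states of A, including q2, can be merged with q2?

1

P0 = {q2,q6} | {q0,q1,q3,q4,q5}.
Refine {q2,q6} on symbol 0: members go to different blocks, giving {q2} and {q6}.
On input 0, block {q0,q1,q3,q4,q5} splits into {q1,q4,q5} and {q0,q3}.
Refine {q1,q4,q5} on symbol 0: members go to different blocks, giving {q1,q5} and {q4}.
Refine {q1,q5} on symbol 1: members go to different blocks, giving {q1} and {q5}.
The partition is now stable with 6 blocks: {q2} | {q1} | {q6} | {q0,q3} | {q4} | {q5}.
The equivalence class containing q2 is {q2}, of size 1.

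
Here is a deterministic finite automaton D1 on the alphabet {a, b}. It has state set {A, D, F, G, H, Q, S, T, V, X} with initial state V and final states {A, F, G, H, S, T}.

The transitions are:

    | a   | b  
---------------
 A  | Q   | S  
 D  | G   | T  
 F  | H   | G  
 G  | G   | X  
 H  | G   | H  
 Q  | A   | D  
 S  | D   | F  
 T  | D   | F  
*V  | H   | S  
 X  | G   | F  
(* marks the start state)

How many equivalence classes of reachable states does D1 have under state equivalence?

Reachable states from the start: {D,F,G,H,S,T,V,X}. Unreachable: {A,Q} — drop them.
P0 = {F,G,H,S,T} | {D,V,X}.
Refine {F,G,H,S,T} on symbol a: members go to different blocks, giving {F,G,H} and {S,T}.
Split {F,G,H} by δ(·,b) → {F,H} and {G}.
On input a, block {F,H} splits into {H} and {F}.
Split {D,V,X} by δ(·,a) → {D,X} and {V}.
Split {D,X} by δ(·,b) → {D} and {X}.
The partition is now stable with 7 blocks: {H} | {D} | {S,T} | {G} | {F} | {V} | {X}.

7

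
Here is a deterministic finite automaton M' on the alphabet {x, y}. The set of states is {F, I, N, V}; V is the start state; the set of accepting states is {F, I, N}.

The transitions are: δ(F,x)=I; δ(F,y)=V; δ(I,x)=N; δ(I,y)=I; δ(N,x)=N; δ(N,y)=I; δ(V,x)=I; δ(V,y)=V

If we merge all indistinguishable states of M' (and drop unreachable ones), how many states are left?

2

States {F} cannot be reached from the start state, so discard them.
P0 = {I,N} | {V}.
No further refinement is possible. Final partition (2 blocks): {I,N} | {V}.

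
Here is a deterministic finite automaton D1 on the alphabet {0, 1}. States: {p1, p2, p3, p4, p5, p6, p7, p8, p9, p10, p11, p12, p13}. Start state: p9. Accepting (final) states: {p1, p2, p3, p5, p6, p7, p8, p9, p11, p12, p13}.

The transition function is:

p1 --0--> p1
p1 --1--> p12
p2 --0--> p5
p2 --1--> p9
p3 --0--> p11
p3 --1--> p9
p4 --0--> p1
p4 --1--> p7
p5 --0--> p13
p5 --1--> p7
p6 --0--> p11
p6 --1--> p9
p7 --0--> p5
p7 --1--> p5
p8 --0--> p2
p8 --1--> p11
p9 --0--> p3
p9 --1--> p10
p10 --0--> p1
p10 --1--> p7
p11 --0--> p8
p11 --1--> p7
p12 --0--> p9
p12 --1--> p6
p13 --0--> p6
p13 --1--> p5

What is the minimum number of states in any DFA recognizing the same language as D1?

Reachable states from the start: {p1,p2,p3,p5,p6,p7,p8,p9,p10,p11,p12,p13}. Unreachable: {p4} — drop them.
P0 = {p1,p2,p3,p5,p6,p7,p8,p9,p11,p12,p13} | {p10}.
Split {p1,p2,p3,p5,p6,p7,p8,p9,p11,p12,p13} by δ(·,1) → {p1,p2,p3,p5,p6,p7,p8,p11,p12,p13} and {p9}.
Split {p1,p2,p3,p5,p6,p7,p8,p11,p12,p13} by δ(·,0) → {p1,p2,p3,p5,p6,p7,p8,p11,p13} and {p12}.
Refine {p1,p2,p3,p5,p6,p7,p8,p11,p13} on symbol 1: members go to different blocks, giving {p5,p7,p8,p11,p13} and {p2,p3,p6} and {p1}.
On input 0, block {p5,p7,p8,p11,p13} splits into {p5,p7,p11} and {p8,p13}.
On input 0, block {p5,p7,p11} splits into {p5,p11} and {p7}.
No further refinement is possible. Final partition (8 blocks): {p5,p11} | {p10} | {p9} | {p12} | {p2,p3,p6} | {p1} | {p8,p13} | {p7}.

8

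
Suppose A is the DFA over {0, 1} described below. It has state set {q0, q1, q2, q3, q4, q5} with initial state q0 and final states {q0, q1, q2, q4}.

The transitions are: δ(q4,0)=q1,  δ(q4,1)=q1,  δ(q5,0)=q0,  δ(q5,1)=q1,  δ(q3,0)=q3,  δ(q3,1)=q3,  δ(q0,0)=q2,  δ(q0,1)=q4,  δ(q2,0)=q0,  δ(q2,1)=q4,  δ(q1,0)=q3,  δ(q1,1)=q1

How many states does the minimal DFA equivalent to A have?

First remove the unreachable states {q5}; 5 states remain.
P0 = {q0,q1,q2,q4} | {q3}.
Split {q0,q1,q2,q4} by δ(·,0) → {q0,q2,q4} and {q1}.
Split {q0,q2,q4} by δ(·,0) → {q0,q2} and {q4}.
Stable partition: {q0,q2} | {q3} | {q1} | {q4} — 4 equivalence classes.

4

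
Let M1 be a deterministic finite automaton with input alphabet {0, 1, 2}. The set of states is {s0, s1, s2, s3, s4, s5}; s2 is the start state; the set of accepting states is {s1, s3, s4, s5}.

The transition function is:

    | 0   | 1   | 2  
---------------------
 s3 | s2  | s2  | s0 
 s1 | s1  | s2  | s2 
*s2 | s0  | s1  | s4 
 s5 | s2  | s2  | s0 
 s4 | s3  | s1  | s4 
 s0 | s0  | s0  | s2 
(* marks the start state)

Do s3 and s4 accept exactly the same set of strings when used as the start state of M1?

First remove the unreachable states {s5}; 5 states remain.
Start with accepting vs non-accepting: {s1,s3,s4} | {s0,s2}.
Refine {s1,s3,s4} on symbol 0: members go to different blocks, giving {s1,s4} and {s3}.
Refine {s1,s4} on symbol 0: members go to different blocks, giving {s1} and {s4}.
Split {s0,s2} by δ(·,1) → {s0} and {s2}.
The partition is now stable with 5 blocks: {s1} | {s0} | {s3} | {s4} | {s2}.
s3 and s4 end up in different blocks, so they are distinguishable. For instance, the string '0' is accepted from only s4.

No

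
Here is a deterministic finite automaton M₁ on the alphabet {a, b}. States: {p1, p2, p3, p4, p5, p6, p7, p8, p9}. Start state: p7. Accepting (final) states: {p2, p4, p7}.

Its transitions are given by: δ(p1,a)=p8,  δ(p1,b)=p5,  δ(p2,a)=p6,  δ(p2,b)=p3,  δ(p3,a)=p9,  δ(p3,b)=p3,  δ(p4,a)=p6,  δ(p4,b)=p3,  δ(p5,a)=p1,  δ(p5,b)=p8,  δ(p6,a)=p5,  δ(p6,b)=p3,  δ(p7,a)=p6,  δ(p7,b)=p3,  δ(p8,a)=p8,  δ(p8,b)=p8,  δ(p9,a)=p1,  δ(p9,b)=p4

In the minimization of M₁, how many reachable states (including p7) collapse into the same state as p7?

Reachable states from the start: {p1,p3,p4,p5,p6,p7,p8,p9}. Unreachable: {p2} — drop them.
Start with accepting vs non-accepting: {p4,p7} | {p1,p3,p5,p6,p8,p9}.
Split {p1,p3,p5,p6,p8,p9} by δ(·,b) → {p1,p3,p5,p6,p8} and {p9}.
Refine {p1,p3,p5,p6,p8} on symbol a: members go to different blocks, giving {p1,p5,p6,p8} and {p3}.
Split {p1,p5,p6,p8} by δ(·,b) → {p1,p5,p8} and {p6}.
No further refinement is possible. Final partition (5 blocks): {p4,p7} | {p1,p5,p8} | {p9} | {p3} | {p6}.
The equivalence class containing p7 is {p4,p7}, of size 2.

2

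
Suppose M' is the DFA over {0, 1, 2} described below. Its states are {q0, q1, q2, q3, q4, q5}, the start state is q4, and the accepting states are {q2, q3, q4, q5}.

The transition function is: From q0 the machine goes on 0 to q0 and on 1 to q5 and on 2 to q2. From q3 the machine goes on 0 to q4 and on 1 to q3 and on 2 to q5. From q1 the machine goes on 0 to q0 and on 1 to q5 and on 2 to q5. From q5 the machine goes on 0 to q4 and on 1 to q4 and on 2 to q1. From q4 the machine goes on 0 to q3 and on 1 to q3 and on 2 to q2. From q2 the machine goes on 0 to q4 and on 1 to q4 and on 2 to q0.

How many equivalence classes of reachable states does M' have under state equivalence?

3

All states are reachable from the start state.
Initial partition by acceptance: {q2,q3,q4,q5} | {q0,q1}.
Split {q2,q3,q4,q5} by δ(·,2) → {q2,q5} and {q3,q4}.
Stable partition: {q2,q5} | {q0,q1} | {q3,q4} — 3 equivalence classes.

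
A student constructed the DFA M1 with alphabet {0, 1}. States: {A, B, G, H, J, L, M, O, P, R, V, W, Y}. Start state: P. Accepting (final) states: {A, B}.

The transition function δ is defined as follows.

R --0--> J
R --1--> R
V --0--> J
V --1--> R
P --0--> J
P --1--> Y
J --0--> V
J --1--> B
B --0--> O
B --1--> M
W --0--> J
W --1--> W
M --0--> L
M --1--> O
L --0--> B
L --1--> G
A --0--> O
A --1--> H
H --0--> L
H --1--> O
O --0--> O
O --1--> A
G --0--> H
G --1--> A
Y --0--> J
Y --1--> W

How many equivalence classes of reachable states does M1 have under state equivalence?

P0 = {A,B} | {G,H,J,L,M,O,P,R,V,W,Y}.
On input 0, block {G,H,J,L,M,O,P,R,V,W,Y} splits into {G,H,J,M,O,P,R,V,W,Y} and {L}.
Split {G,H,J,M,O,P,R,V,W,Y} by δ(·,0) → {G,J,O,P,R,V,W,Y} and {H,M}.
Refine {G,J,O,P,R,V,W,Y} on symbol 0: members go to different blocks, giving {J,O,P,R,V,W,Y} and {G}.
Refine {J,O,P,R,V,W,Y} on symbol 1: members go to different blocks, giving {P,R,V,W,Y} and {J,O}.
Split {J,O} by δ(·,0) → {J} and {O}.
Stable partition: {A,B} | {P,R,V,W,Y} | {L} | {H,M} | {G} | {J} | {O} — 7 equivalence classes.

7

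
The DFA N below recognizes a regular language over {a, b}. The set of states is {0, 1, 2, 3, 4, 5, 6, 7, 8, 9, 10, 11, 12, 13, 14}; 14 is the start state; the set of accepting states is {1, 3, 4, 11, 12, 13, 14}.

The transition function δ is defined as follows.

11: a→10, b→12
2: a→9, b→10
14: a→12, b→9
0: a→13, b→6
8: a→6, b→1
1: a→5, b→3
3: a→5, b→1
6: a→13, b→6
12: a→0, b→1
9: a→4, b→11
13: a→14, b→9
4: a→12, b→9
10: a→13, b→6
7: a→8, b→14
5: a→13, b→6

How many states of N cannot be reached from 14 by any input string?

Starting at 14 and following transitions, the reachable set is {0, 1, 3, 4, 5, 6, 9, 10, 11, 12, 13, 14}. That leaves 2, 7, 8 unreachable — 3 in total.

3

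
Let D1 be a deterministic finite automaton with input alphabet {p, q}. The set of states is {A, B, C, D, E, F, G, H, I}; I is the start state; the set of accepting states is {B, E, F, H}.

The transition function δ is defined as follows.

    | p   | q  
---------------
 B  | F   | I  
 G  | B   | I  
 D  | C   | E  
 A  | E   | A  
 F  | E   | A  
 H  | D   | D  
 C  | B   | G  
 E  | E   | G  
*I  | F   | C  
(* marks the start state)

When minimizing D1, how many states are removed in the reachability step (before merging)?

No path from I leads to D, H; the other 7 states are all reachable.

2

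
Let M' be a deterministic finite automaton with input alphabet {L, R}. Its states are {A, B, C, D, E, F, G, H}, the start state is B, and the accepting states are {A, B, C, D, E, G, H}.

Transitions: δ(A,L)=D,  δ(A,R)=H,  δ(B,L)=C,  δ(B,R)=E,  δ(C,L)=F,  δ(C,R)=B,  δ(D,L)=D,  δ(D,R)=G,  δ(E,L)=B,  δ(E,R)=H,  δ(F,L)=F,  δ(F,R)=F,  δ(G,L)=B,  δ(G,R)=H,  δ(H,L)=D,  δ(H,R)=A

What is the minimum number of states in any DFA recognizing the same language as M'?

Start with accepting vs non-accepting: {A,B,C,D,E,G,H} | {F}.
On input L, block {A,B,C,D,E,G,H} splits into {A,B,D,E,G,H} and {C}.
Refine {A,B,D,E,G,H} on symbol L: members go to different blocks, giving {A,D,E,G,H} and {B}.
On input L, block {A,D,E,G,H} splits into {A,D,H} and {E,G}.
On input R, block {A,D,H} splits into {A,H} and {D}.
Stable partition: {A,H} | {F} | {C} | {B} | {E,G} | {D} — 6 equivalence classes.

6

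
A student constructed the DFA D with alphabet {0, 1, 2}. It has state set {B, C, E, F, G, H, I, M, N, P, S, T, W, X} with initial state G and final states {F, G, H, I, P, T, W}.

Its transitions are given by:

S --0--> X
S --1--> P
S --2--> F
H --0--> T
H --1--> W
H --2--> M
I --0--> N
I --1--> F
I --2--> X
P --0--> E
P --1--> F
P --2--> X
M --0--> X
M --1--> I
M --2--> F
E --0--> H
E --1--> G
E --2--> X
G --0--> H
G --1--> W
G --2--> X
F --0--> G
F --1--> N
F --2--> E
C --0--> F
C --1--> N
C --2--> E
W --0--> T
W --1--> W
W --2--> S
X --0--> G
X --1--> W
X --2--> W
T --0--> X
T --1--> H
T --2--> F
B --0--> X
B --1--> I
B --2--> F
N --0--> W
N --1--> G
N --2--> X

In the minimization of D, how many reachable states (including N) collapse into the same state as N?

2

First remove the unreachable states {B,C}; 12 states remain.
P0 = {F,G,H,I,P,T,W} | {E,M,N,S,X}.
Split {F,G,H,I,P,T,W} by δ(·,0) → {F,G,H,W} and {I,P,T}.
On input 0, block {F,G,H,W} splits into {F,G} and {H,W}.
On input 0, block {F,G} splits into {G} and {F}.
On input 0, block {E,M,N,S,X} splits into {M,S} and {E,N} and {X}.
On input 0, block {I,P,T} splits into {I,P} and {T}.
The partition is now stable with 8 blocks: {G} | {M,S} | {I,P} | {H,W} | {F} | {E,N} | {X} | {T}.
State N belongs to the block {E,N}, which has 2 states.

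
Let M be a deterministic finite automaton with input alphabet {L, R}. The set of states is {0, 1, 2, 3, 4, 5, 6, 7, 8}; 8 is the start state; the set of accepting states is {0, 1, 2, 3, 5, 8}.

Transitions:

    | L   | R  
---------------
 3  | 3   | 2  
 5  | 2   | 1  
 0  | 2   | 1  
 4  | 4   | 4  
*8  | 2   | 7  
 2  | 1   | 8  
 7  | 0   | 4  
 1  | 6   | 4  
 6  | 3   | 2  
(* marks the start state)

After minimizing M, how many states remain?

Reachable states from the start: {0,1,2,3,4,6,7,8}. Unreachable: {5} — drop them.
Start with accepting vs non-accepting: {0,1,2,3,8} | {4,6,7}.
Refine {0,1,2,3,8} on symbol L: members go to different blocks, giving {0,2,3,8} and {1}.
Refine {0,2,3,8} on symbol L: members go to different blocks, giving {0,3,8} and {2}.
Split {0,3,8} by δ(·,L) → {0,8} and {3}.
On input R, block {0,8} splits into {0} and {8}.
Refine {4,6,7} on symbol L: members go to different blocks, giving {4} and {6} and {7}.
Stable partition: {0} | {4} | {1} | {2} | {3} | {8} | {6} | {7} — 8 equivalence classes.

8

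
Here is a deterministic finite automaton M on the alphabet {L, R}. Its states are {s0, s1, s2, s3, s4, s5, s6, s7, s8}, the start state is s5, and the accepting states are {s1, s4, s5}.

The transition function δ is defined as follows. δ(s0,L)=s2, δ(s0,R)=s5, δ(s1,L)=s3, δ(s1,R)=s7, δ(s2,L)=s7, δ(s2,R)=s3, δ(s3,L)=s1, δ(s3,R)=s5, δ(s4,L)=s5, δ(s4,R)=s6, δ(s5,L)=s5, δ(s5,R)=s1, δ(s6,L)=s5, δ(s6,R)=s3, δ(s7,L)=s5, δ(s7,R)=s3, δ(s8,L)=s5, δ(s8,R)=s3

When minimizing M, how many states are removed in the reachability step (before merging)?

No path from s5 leads to s0, s2, s4, s6, s8; the other 4 states are all reachable.

5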